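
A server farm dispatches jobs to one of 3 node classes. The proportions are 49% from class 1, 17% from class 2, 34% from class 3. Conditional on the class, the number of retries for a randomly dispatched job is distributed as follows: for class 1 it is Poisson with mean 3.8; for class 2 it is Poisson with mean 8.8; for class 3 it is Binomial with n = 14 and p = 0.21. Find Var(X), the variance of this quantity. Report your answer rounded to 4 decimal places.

Per component, 1: μ=3.8, E[X²]=18.24; 2: μ=8.8, E[X²]=86.24; 3: μ=2.94, E[X²]=10.9662.
E[X] = 0.49·3.8 + 0.17·8.8 + 0.34·2.94 = 4.3576.
E[X²] = 0.49·18.24 + 0.17·86.24 + 0.34·10.9662 = 27.3269.
Var(X) = E[X²] − (E[X])² = 27.3269 − 18.9887 = 8.33823.

8.3382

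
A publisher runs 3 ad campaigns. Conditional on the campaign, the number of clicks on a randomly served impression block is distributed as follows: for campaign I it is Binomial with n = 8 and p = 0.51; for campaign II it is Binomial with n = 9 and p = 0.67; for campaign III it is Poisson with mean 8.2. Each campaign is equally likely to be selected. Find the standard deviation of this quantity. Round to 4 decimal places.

2.6258

Per component, I: μ=4.08, E[X²]=18.6456; II: μ=6.03, E[X²]=38.3508; III: μ=8.2, E[X²]=75.44.
E[X] = 0.333333·4.08 + 0.333333·6.03 + 0.333333·8.2 = 6.10333.
E[X²] = 0.333333·18.6456 + 0.333333·38.3508 + 0.333333·75.44 = 44.1455.
Var(X) = E[X²] − (E[X])² = 44.1455 − 37.2507 = 6.89479.
SD(X) = √6.89479 = 2.62579.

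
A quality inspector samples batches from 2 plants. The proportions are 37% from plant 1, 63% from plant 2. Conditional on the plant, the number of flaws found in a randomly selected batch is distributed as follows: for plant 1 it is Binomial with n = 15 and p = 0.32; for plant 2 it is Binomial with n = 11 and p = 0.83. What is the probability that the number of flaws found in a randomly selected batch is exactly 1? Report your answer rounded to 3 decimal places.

0.008

Conditional on each plant, P(X = 1): 1: 0.0216953; 2: 1.8406e-07.
By total probability, P(X = 1) = 0.37·0.0216953 + 0.63·1.8406e-07 = 0.00802738.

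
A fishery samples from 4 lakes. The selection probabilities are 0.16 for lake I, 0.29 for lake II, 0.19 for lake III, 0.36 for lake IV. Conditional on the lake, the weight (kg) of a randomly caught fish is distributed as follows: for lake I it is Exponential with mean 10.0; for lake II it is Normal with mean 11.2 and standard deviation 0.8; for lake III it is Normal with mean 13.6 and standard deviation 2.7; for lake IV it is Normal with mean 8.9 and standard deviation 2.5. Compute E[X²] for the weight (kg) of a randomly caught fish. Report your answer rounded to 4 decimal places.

For each component E[X²] = Var + (mean)², giving I: 200; II: 126.08; III: 192.25; IV: 85.46.
Overall E[X²] = 0.16·200 + 0.29·126.08 + 0.19·192.25 + 0.36·85.46 = 135.856.

135.8563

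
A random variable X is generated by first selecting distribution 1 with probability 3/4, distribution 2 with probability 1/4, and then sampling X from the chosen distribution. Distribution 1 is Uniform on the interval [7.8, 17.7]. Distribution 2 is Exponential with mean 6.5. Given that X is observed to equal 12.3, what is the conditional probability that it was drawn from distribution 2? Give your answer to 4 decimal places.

Likelihoods f(12.3 | ·): 1: 0.10101; 2: 0.0231882.
Posterior ∝ prior × likelihood. Numerator for 2: 0.25·0.0231882 = 0.00579706.
Normalizing constant: 0.75·0.10101 + 0.25·0.0231882 = 0.0815546.
P(2 | observation) = 0.00579706 / 0.0815546 = 0.0710819.

0.0711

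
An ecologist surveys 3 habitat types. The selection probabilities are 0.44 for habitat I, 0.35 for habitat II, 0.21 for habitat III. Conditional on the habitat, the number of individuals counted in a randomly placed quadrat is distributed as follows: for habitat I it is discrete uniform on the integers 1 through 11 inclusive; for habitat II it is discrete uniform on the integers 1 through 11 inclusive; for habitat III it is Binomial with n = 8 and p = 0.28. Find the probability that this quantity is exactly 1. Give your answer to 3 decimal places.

0.119

Conditional on each habitat, P(X = 1): I: 0.0909091; II: 0.0909091; III: 0.224686.
By total probability, P(X = 1) = 0.44·0.0909091 + 0.35·0.0909091 + 0.21·0.224686 = 0.119002.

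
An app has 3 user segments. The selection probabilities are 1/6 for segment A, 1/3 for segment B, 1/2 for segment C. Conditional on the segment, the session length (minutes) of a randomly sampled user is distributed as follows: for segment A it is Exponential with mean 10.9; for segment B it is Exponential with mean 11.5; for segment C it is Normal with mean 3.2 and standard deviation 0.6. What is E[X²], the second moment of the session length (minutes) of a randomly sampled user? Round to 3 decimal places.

For each component E[X²] = Var + (mean)², giving A: 237.62; B: 264.5; C: 10.6.
Overall E[X²] = 0.166667·237.62 + 0.333333·264.5 + 0.5·10.6 = 133.07.

133.070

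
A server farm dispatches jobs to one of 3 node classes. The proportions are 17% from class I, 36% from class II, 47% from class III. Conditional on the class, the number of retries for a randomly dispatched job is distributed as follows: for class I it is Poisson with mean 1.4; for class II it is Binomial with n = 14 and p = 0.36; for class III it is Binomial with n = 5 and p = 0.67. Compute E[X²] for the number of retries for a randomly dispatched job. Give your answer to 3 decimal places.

For each component E[X²] = Var + (mean)², giving I: 3.36; II: 28.6272; III: 12.328.
Overall E[X²] = 0.17·3.36 + 0.36·28.6272 + 0.47·12.328 = 16.6712.

16.671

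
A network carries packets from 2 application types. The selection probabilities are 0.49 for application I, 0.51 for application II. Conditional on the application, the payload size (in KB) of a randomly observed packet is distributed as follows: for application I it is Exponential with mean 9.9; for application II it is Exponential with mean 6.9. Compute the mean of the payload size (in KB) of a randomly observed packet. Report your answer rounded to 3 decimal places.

8.370

Component means — I: 9.9; II: 6.9.
E[X] = 0.49·9.9 + 0.51·6.9 = 8.37.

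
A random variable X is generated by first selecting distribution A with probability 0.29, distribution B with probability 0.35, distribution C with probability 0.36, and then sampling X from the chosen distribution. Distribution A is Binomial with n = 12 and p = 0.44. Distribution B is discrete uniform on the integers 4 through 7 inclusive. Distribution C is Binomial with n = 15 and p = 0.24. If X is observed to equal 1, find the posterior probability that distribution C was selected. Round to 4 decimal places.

Likelihoods P(X=1 | ·): A: 0.00896814; B: 0; C: 0.0772134.
Posterior ∝ prior × likelihood. Numerator for C: 0.36·0.0772134 = 0.0277968.
Normalizing constant: 0.29·0.00896814 + 0.35·0 + 0.36·0.0772134 = 0.0303976.
P(C | observation) = 0.0277968 / 0.0303976 = 0.914442.

0.9144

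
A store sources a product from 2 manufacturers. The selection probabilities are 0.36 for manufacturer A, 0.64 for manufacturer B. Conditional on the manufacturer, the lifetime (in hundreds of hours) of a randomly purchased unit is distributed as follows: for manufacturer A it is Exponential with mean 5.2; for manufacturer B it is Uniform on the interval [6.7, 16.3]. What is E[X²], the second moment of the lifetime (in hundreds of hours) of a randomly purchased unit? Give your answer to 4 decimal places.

For each component E[X²] = Var + (mean)², giving A: 54.08; B: 139.93.
Overall E[X²] = 0.36·54.08 + 0.64·139.93 = 109.024.

109.0240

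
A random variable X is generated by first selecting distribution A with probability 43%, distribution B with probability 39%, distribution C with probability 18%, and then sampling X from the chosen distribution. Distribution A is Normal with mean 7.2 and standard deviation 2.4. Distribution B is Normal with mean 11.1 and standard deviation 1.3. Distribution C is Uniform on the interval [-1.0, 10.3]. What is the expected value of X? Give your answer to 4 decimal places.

Component means — A: 7.2; B: 11.1; C: 4.65.
E[X] = 0.43·7.2 + 0.39·11.1 + 0.18·4.65 = 8.262.

8.2620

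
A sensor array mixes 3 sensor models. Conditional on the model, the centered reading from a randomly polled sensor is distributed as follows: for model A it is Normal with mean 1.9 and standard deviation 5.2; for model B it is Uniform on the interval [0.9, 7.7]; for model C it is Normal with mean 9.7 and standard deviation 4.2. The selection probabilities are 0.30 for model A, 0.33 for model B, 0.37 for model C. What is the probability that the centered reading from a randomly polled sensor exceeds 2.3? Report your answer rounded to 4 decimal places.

0.7584

Conditional on each model, P(X > 2.3): A: 0.469342; B: 0.794118; C: 0.960957.
By total probability, P(X > 2.3) = 0.3·0.469342 + 0.33·0.794118 + 0.37·0.960957 = 0.758416.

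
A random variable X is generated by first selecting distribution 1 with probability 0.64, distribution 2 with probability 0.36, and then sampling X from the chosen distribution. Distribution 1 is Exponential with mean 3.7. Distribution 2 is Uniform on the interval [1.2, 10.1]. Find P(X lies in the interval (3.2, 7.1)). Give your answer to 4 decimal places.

0.3333

Conditional on each component, P(3.2 < X < 7.1): 1: 0.274343; 2: 0.438202.
By total probability, P(3.2 < X < 7.1) = 0.64·0.274343 + 0.36·0.438202 = 0.333332.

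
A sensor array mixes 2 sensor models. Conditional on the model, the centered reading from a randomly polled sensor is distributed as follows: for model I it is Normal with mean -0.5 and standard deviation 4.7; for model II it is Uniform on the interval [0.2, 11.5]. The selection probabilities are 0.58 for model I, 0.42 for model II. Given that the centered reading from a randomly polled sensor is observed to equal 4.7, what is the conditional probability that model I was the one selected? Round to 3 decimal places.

Likelihoods f(4.7 | ·): I: 0.0460263; II: 0.0884956.
Posterior ∝ prior × likelihood. Numerator for I: 0.58·0.0460263 = 0.0266952.
Normalizing constant: 0.58·0.0460263 + 0.42·0.0884956 = 0.0638634.
P(I | observation) = 0.0266952 / 0.0638634 = 0.418005.

0.418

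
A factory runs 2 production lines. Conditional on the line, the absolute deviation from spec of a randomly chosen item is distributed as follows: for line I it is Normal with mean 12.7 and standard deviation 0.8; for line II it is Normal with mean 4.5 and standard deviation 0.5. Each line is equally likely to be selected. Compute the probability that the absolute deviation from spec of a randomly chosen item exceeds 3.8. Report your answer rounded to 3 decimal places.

Conditional on each line, P(X > 3.8): I: 1; II: 0.919243.
By total probability, P(X > 3.8) = 0.5·1 + 0.5·0.919243 = 0.959622.

0.960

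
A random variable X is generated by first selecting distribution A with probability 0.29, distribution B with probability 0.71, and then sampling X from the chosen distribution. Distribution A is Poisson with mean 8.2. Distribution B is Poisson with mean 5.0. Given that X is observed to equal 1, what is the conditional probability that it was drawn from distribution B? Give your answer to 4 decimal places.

0.9734

Likelihoods P(X=1 | ·): A: 0.00225216; B: 0.0336897.
Posterior ∝ prior × likelihood. Numerator for B: 0.71·0.0336897 = 0.0239197.
Normalizing constant: 0.29·0.00225216 + 0.71·0.0336897 = 0.0245728.
P(B | observation) = 0.0239197 / 0.0245728 = 0.973421.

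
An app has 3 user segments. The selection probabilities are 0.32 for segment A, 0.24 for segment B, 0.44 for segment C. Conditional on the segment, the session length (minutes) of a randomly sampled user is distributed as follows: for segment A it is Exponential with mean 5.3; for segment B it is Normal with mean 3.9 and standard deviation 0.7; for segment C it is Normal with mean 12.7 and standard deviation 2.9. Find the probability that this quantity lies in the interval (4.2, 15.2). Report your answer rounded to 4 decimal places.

Conditional on each segment, P(4.2 < X < 15.2): A: 0.395916; B: 0.334118; C: 0.803986.
By total probability, P(4.2 < X < 15.2) = 0.32·0.395916 + 0.24·0.334118 + 0.44·0.803986 = 0.560635.

0.5606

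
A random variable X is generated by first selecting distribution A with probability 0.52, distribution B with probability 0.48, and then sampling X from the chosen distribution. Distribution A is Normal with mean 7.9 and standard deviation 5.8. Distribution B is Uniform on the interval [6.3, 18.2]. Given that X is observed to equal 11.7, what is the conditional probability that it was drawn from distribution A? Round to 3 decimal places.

Likelihoods f(11.7 | ·): A: 0.0554972; B: 0.0840336.
Posterior ∝ prior × likelihood. Numerator for A: 0.52·0.0554972 = 0.0288586.
Normalizing constant: 0.52·0.0554972 + 0.48·0.0840336 = 0.0691947.
P(A | observation) = 0.0288586 / 0.0691947 = 0.417063.

0.417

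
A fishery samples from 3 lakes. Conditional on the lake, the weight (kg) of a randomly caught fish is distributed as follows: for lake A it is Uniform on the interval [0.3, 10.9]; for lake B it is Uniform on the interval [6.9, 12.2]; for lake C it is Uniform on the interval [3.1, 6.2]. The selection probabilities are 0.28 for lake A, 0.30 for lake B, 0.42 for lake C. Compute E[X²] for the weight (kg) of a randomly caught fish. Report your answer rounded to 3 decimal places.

48.883

For each component E[X²] = Var + (mean)², giving A: 40.7233; B: 93.5433; C: 22.4233.
Overall E[X²] = 0.28·40.7233 + 0.3·93.5433 + 0.42·22.4233 = 48.8833.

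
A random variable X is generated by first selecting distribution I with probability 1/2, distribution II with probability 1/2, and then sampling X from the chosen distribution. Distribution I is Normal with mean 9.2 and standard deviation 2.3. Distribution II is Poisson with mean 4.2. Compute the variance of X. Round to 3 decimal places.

10.995

Per component, I: μ=9.2, E[X²]=89.93; II: μ=4.2, E[X²]=21.84.
E[X] = 0.5·9.2 + 0.5·4.2 = 6.7.
E[X²] = 0.5·89.93 + 0.5·21.84 = 55.885.
Var(X) = E[X²] − (E[X])² = 55.885 − 44.89 = 10.995.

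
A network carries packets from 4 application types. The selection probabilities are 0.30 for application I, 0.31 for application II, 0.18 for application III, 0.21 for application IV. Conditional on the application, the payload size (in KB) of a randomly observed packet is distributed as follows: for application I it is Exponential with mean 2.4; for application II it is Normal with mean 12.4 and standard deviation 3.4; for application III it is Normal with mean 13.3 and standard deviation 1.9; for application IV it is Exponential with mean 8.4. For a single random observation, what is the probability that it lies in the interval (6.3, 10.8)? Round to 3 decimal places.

0.164

Conditional on each application, P(6.3 < X < 10.8): I: 0.0613308; II: 0.28257; III: 0.0940077; IV: 0.195914.
By total probability, P(6.3 < X < 10.8) = 0.3·0.0613308 + 0.31·0.28257 + 0.18·0.0940077 + 0.21·0.195914 = 0.164059.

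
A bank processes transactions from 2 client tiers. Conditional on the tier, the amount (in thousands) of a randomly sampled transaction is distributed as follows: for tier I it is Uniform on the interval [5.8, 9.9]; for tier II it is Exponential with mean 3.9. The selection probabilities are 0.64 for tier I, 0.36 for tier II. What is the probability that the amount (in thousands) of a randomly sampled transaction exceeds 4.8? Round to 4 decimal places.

0.7451

Conditional on each tier, P(X > 4.8): I: 1; II: 0.292068.
By total probability, P(X > 4.8) = 0.64·1 + 0.36·0.292068 = 0.745144.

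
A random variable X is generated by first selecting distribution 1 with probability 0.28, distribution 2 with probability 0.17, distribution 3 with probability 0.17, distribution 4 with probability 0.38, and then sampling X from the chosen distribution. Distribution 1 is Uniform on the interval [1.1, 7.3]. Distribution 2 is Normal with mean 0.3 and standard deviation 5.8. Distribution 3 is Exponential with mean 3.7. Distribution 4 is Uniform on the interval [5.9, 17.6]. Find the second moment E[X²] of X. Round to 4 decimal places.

For each component E[X²] = Var + (mean)², giving 1: 20.8433; 2: 33.73; 3: 27.38; 4: 149.47.
Overall E[X²] = 0.28·20.8433 + 0.17·33.73 + 0.17·27.38 + 0.38·149.47 = 73.0234.

73.0234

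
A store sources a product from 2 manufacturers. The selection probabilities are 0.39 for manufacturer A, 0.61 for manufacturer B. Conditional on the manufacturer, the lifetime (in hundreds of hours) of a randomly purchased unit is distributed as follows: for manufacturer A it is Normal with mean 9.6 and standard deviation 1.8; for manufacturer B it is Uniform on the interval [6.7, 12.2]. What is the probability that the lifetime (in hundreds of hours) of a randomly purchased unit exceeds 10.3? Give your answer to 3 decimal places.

0.347

Conditional on each manufacturer, P(X > 10.3): A: 0.348679; B: 0.345455.
By total probability, P(X > 10.3) = 0.39·0.348679 + 0.61·0.345455 = 0.346712.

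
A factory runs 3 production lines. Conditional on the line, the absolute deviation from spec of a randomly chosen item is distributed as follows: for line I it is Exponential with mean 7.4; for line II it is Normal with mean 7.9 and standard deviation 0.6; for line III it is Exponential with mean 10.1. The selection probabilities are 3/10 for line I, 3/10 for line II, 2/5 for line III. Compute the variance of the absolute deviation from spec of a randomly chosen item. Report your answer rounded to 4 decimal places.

58.8181

Per component, I: μ=7.4, E[X²]=109.52; II: μ=7.9, E[X²]=62.77; III: μ=10.1, E[X²]=204.02.
E[X] = 0.3·7.4 + 0.3·7.9 + 0.4·10.1 = 8.63.
E[X²] = 0.3·109.52 + 0.3·62.77 + 0.4·204.02 = 133.295.
Var(X) = E[X²] − (E[X])² = 133.295 − 74.4769 = 58.8181.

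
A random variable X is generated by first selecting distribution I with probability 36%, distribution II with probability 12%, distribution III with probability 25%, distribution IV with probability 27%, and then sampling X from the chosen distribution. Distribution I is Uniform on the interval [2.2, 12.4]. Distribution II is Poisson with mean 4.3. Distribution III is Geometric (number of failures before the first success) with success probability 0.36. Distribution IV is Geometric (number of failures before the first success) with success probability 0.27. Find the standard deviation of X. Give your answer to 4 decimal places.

Per component, I: μ=7.3, E[X²]=61.96; II: μ=4.3, E[X²]=22.79; III: μ=1.77778, E[X²]=8.09877; IV: μ=2.7037, E[X²]=17.3237.
E[X] = 0.36·7.3 + 0.12·4.3 + 0.25·1.77778 + 0.27·2.7037 = 4.31844.
E[X²] = 0.36·61.96 + 0.12·22.79 + 0.25·8.09877 + 0.27·17.3237 = 31.7425.
Var(X) = E[X²] − (E[X])² = 31.7425 − 18.649 = 13.0935.
SD(X) = √13.0935 = 3.6185.

3.6185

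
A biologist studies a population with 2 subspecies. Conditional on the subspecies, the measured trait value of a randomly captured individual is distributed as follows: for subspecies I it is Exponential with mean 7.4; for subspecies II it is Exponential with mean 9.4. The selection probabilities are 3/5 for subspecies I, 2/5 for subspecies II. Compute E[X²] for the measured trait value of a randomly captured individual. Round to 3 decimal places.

For each component E[X²] = Var + (mean)², giving I: 109.52; II: 176.72.
Overall E[X²] = 0.6·109.52 + 0.4·176.72 = 136.4.

136.400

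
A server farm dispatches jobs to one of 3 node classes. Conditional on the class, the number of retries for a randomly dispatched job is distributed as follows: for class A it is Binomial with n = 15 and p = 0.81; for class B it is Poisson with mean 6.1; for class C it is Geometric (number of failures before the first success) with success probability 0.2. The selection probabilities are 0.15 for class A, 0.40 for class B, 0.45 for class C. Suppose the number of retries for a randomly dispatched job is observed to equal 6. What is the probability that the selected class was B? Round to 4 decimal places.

0.7307

Likelihoods P(X=6 | ·): A: 0.000456138; B: 0.160491; C: 0.0524288.
Posterior ∝ prior × likelihood. Numerator for B: 0.4·0.160491 = 0.0641963.
Normalizing constant: 0.15·0.000456138 + 0.4·0.160491 + 0.45·0.0524288 = 0.0878577.
P(B | observation) = 0.0641963 / 0.0878577 = 0.730685.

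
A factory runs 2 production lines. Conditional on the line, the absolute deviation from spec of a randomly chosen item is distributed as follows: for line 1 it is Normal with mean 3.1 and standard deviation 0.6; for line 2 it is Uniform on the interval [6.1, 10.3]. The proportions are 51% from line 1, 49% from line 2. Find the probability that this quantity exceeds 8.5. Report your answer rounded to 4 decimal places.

Conditional on each line, P(X > 8.5): 1: 0; 2: 0.428571.
By total probability, P(X > 8.5) = 0.51·0 + 0.49·0.428571 = 0.21.

0.2100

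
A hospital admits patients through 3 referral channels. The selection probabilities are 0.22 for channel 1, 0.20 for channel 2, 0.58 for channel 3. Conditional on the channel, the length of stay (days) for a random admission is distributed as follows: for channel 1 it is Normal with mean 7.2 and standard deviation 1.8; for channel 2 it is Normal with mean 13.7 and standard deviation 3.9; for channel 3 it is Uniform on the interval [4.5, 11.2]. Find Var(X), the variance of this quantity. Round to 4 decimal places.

11.8072

Per component, 1: μ=7.2, E[X²]=55.08; 2: μ=13.7, E[X²]=202.9; 3: μ=7.85, E[X²]=65.3633.
E[X] = 0.22·7.2 + 0.2·13.7 + 0.58·7.85 = 8.877.
E[X²] = 0.22·55.08 + 0.2·202.9 + 0.58·65.3633 = 90.6083.
Var(X) = E[X²] − (E[X])² = 90.6083 − 78.8011 = 11.8072.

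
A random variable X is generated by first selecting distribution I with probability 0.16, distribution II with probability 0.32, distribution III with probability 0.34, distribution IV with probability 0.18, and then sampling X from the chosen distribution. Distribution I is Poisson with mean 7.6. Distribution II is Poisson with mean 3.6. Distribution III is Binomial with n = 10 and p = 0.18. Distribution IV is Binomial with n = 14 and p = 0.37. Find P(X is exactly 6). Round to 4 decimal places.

0.0834

Conditional on each component, P(X = 6): I: 0.13394; II: 0.0826081; III: 0.00322931; IV: 0.191201.
By total probability, P(X = 6) = 0.16·0.13394 + 0.32·0.0826081 + 0.34·0.00322931 + 0.18·0.191201 = 0.0833791.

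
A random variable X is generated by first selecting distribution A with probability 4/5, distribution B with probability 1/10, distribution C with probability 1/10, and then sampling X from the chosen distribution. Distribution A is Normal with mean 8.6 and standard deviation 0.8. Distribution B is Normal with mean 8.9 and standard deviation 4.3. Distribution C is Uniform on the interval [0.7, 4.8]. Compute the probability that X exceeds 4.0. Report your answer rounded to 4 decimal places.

0.9068

Conditional on each component, P(X > 4.0): A: 1; B: 0.87276; C: 0.195122.
By total probability, P(X > 4.0) = 0.8·1 + 0.1·0.87276 + 0.1·0.195122 = 0.906788.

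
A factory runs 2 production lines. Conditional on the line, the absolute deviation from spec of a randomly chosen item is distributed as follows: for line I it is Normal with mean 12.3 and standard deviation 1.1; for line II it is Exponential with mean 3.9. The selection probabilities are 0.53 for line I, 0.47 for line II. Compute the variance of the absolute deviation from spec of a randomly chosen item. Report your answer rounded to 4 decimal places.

Per component, I: μ=12.3, E[X²]=152.5; II: μ=3.9, E[X²]=30.42.
E[X] = 0.53·12.3 + 0.47·3.9 = 8.352.
E[X²] = 0.53·152.5 + 0.47·30.42 = 95.1224.
Var(X) = E[X²] − (E[X])² = 95.1224 − 69.7559 = 25.3665.

25.3665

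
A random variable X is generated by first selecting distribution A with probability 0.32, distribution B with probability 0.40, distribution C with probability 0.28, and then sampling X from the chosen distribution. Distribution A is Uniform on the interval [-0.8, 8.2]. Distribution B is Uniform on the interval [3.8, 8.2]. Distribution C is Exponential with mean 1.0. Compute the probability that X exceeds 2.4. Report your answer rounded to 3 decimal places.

Conditional on each component, P(X > 2.4): A: 0.644444; B: 1; C: 0.090718.
By total probability, P(X > 2.4) = 0.32·0.644444 + 0.4·1 + 0.28·0.090718 = 0.631623.

0.632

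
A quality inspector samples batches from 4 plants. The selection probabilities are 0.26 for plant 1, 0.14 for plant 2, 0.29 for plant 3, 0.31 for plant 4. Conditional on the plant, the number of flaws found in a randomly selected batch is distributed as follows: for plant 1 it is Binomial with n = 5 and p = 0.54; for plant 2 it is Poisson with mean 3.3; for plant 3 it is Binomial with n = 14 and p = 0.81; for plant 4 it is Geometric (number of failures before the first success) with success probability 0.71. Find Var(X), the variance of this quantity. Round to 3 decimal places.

Per component, 1: μ=2.7, E[X²]=8.532; 2: μ=3.3, E[X²]=14.19; 3: μ=11.34, E[X²]=130.75; 4: μ=0.408451, E[X²]=0.742115.
E[X] = 0.26·2.7 + 0.14·3.3 + 0.29·11.34 + 0.31·0.408451 = 4.57922.
E[X²] = 0.26·8.532 + 0.14·14.19 + 0.29·130.75 + 0.31·0.742115 = 42.3525.
Var(X) = E[X²] − (E[X])² = 42.3525 − 20.9693 = 21.3833.

21.383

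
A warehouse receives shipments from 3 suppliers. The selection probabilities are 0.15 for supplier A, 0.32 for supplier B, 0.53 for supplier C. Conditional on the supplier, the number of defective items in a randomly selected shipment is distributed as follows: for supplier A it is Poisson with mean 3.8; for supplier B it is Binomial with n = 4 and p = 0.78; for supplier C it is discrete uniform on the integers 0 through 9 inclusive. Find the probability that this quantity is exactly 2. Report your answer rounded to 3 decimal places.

0.134

Conditional on each supplier, P(X = 2): A: 0.161517; B: 0.176679; C: 0.1.
By total probability, P(X = 2) = 0.15·0.161517 + 0.32·0.176679 + 0.53·0.1 = 0.133765.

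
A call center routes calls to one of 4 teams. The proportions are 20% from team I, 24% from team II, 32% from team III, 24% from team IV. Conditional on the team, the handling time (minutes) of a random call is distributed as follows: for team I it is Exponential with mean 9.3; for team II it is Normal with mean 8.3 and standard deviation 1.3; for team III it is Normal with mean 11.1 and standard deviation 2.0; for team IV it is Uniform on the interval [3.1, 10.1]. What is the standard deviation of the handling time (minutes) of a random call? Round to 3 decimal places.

4.785

Per component, I: μ=9.3, E[X²]=172.98; II: μ=8.3, E[X²]=70.58; III: μ=11.1, E[X²]=127.21; IV: μ=6.6, E[X²]=47.6433.
E[X] = 0.2·9.3 + 0.24·8.3 + 0.32·11.1 + 0.24·6.6 = 8.988.
E[X²] = 0.2·172.98 + 0.24·70.58 + 0.32·127.21 + 0.24·47.6433 = 103.677.
Var(X) = E[X²] − (E[X])² = 103.677 − 80.7841 = 22.8927.
SD(X) = √22.8927 = 4.78463.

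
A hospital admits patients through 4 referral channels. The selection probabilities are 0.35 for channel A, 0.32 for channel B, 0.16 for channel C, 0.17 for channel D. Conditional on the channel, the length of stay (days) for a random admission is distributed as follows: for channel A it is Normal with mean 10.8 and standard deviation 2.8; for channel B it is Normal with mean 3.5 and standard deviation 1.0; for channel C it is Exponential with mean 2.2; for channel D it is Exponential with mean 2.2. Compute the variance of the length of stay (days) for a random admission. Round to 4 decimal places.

Per component, A: μ=10.8, E[X²]=124.48; B: μ=3.5, E[X²]=13.25; C: μ=2.2, E[X²]=9.68; D: μ=2.2, E[X²]=9.68.
E[X] = 0.35·10.8 + 0.32·3.5 + 0.16·2.2 + 0.17·2.2 = 5.626.
E[X²] = 0.35·124.48 + 0.32·13.25 + 0.16·9.68 + 0.17·9.68 = 51.0024.
Var(X) = E[X²] − (E[X])² = 51.0024 − 31.6519 = 19.3505.

19.3505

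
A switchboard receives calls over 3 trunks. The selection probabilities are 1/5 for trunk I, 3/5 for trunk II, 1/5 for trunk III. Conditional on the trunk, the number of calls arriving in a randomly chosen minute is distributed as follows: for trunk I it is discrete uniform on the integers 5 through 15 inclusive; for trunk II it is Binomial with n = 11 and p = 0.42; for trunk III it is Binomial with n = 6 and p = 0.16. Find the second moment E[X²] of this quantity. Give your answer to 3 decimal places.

36.760

For each component E[X²] = Var + (mean)², giving I: 110; II: 24.024; III: 1.728.
Overall E[X²] = 0.2·110 + 0.6·24.024 + 0.2·1.728 = 36.76.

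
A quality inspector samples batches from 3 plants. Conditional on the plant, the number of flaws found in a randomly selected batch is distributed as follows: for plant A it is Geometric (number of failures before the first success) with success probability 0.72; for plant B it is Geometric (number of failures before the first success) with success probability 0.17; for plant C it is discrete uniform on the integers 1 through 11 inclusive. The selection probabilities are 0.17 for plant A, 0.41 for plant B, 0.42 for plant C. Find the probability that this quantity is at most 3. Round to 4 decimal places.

0.4989

Conditional on each plant, P(X ≤ 3): A: 0.993853; B: 0.525417; C: 0.272727.
By total probability, P(X ≤ 3) = 0.17·0.993853 + 0.41·0.525417 + 0.42·0.272727 = 0.498921.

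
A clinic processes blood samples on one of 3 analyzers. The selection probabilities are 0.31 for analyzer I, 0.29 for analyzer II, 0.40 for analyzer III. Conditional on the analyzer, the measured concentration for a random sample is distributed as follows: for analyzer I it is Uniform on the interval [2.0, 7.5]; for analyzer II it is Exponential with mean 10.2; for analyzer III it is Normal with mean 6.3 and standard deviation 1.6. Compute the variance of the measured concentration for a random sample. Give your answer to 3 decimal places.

36.710

Per component, I: μ=4.75, E[X²]=25.0833; II: μ=10.2, E[X²]=208.08; III: μ=6.3, E[X²]=42.25.
E[X] = 0.31·4.75 + 0.29·10.2 + 0.4·6.3 = 6.9505.
E[X²] = 0.31·25.0833 + 0.29·208.08 + 0.4·42.25 = 85.019.
Var(X) = E[X²] − (E[X])² = 85.019 − 48.3095 = 36.7096.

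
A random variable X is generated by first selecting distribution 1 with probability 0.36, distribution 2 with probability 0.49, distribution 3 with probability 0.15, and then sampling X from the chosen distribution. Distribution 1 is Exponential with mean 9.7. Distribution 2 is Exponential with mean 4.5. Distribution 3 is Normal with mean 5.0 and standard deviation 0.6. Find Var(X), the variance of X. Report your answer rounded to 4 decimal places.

Per component, 1: μ=9.7, E[X²]=188.18; 2: μ=4.5, E[X²]=40.5; 3: μ=5, E[X²]=25.36.
E[X] = 0.36·9.7 + 0.49·4.5 + 0.15·5 = 6.447.
E[X²] = 0.36·188.18 + 0.49·40.5 + 0.15·25.36 = 91.3938.
Var(X) = E[X²] − (E[X])² = 91.3938 − 41.5638 = 49.83.

49.8300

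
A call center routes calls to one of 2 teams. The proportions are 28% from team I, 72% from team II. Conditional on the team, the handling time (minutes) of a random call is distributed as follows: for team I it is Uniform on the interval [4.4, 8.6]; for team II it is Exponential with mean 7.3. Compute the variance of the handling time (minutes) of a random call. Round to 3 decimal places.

38.909

Per component, I: μ=6.5, E[X²]=43.72; II: μ=7.3, E[X²]=106.58.
E[X] = 0.28·6.5 + 0.72·7.3 = 7.076.
E[X²] = 0.28·43.72 + 0.72·106.58 = 88.9792.
Var(X) = E[X²] − (E[X])² = 88.9792 − 50.0698 = 38.9094.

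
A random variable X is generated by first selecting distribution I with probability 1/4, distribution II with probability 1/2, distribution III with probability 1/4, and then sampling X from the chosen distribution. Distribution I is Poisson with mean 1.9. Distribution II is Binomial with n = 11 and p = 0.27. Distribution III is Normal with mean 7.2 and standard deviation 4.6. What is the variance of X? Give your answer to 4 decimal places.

Per component, I: μ=1.9, E[X²]=5.51; II: μ=2.97, E[X²]=10.989; III: μ=7.2, E[X²]=73.
E[X] = 0.25·1.9 + 0.5·2.97 + 0.25·7.2 = 3.76.
E[X²] = 0.25·5.51 + 0.5·10.989 + 0.25·73 = 25.122.
Var(X) = E[X²] − (E[X])² = 25.122 − 14.1376 = 10.9844.

10.9844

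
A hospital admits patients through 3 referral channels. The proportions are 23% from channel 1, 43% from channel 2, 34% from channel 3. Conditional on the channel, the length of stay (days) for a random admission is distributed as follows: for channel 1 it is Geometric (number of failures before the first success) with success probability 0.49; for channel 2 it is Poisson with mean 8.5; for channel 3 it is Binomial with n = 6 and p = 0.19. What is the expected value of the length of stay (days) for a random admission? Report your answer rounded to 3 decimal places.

4.282

Component means — 1: 1.04082; 2: 8.5; 3: 1.14.
E[X] = 0.23·1.04082 + 0.43·8.5 + 0.34·1.14 = 4.28199.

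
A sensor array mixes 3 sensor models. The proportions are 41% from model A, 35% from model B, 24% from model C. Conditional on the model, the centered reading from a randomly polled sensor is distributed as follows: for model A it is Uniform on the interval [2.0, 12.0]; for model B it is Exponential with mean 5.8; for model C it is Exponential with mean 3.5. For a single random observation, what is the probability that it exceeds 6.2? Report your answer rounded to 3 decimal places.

0.399

Conditional on each model, P(X > 6.2): A: 0.58; B: 0.343364; C: 0.17009.
By total probability, P(X > 6.2) = 0.41·0.58 + 0.35·0.343364 + 0.24·0.17009 = 0.398799.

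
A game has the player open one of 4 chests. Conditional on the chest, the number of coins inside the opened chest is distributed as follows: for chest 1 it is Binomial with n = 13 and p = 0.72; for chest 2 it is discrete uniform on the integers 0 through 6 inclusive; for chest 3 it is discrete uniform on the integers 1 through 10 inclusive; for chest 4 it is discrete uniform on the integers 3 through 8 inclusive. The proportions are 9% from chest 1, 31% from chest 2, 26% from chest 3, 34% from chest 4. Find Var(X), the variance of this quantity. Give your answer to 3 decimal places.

7.708

Per component, 1: μ=9.36, E[X²]=90.2304; 2: μ=3, E[X²]=13; 3: μ=5.5, E[X²]=38.5; 4: μ=5.5, E[X²]=33.1667.
E[X] = 0.09·9.36 + 0.31·3 + 0.26·5.5 + 0.34·5.5 = 5.0724.
E[X²] = 0.09·90.2304 + 0.31·13 + 0.26·38.5 + 0.34·33.1667 = 33.4374.
Var(X) = E[X²] − (E[X])² = 33.4374 − 25.7292 = 7.70816.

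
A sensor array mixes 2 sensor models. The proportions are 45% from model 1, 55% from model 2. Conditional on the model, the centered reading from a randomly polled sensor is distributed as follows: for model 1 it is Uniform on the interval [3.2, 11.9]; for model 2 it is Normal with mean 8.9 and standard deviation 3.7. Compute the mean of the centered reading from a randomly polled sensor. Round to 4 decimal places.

Component means — 1: 7.55; 2: 8.9.
E[X] = 0.45·7.55 + 0.55·8.9 = 8.2925.

8.2925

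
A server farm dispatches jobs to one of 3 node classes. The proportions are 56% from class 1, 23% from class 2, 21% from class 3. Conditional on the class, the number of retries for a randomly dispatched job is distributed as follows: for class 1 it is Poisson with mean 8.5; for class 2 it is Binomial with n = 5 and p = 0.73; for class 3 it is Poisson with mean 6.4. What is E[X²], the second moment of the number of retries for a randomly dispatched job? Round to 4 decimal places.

58.4564

For each component E[X²] = Var + (mean)², giving 1: 80.75; 2: 14.308; 3: 47.36.
Overall E[X²] = 0.56·80.75 + 0.23·14.308 + 0.21·47.36 = 58.4564.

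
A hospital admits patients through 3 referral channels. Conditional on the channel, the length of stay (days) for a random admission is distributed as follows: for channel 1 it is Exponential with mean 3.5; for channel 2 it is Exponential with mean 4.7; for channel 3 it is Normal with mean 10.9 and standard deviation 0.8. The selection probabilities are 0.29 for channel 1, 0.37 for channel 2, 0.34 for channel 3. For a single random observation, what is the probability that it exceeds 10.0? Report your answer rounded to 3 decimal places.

Conditional on each channel, P(X > 10.0): 1: 0.0574326; 2: 0.119116; 3: 0.869705.
By total probability, P(X > 10.0) = 0.29·0.0574326 + 0.37·0.119116 + 0.34·0.869705 = 0.356428.

0.356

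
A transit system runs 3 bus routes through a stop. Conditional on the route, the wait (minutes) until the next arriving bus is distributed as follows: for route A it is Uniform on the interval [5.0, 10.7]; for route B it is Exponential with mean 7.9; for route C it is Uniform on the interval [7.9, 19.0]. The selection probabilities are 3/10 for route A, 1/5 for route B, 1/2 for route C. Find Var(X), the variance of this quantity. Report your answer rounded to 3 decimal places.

26.212

Per component, A: μ=7.85, E[X²]=64.33; B: μ=7.9, E[X²]=124.82; C: μ=13.45, E[X²]=191.17.
E[X] = 0.3·7.85 + 0.2·7.9 + 0.5·13.45 = 10.66.
E[X²] = 0.3·64.33 + 0.2·124.82 + 0.5·191.17 = 139.848.
Var(X) = E[X²] − (E[X])² = 139.848 − 113.636 = 26.2124.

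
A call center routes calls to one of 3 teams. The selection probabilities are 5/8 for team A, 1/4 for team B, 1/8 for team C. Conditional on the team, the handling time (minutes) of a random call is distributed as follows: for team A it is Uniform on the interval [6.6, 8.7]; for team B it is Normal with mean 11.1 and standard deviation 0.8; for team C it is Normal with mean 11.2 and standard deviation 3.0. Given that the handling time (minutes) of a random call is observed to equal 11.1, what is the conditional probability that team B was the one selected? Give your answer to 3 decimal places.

Likelihoods f(11.1 | ·): A: 0; B: 0.498678; C: 0.132907.
Posterior ∝ prior × likelihood. Numerator for B: 0.25·0.498678 = 0.124669.
Normalizing constant: 0.625·0 + 0.25·0.498678 + 0.125·0.132907 = 0.141283.
P(B | observation) = 0.124669 / 0.141283 = 0.882411.

0.882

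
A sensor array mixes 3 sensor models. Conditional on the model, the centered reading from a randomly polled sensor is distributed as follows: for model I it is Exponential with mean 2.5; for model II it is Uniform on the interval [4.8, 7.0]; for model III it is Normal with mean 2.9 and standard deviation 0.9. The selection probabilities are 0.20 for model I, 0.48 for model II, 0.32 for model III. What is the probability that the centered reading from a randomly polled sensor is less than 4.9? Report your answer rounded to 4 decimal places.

0.5094

Conditional on each model, P(X < 4.9): I: 0.859142; II: 0.0454545; III: 0.986866.
By total probability, P(X < 4.9) = 0.2·0.859142 + 0.48·0.0454545 + 0.32·0.986866 = 0.509444.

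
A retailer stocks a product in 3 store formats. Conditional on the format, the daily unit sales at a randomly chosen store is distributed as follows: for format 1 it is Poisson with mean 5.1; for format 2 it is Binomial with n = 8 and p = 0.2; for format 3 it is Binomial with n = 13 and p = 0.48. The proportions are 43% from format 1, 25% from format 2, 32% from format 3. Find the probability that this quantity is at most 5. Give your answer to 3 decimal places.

0.617

Conditional on each format, P(X ≤ 5): 1: 0.59842; 2: 0.998769; 3: 0.342697.
By total probability, P(X ≤ 5) = 0.43·0.59842 + 0.25·0.998769 + 0.32·0.342697 = 0.616676.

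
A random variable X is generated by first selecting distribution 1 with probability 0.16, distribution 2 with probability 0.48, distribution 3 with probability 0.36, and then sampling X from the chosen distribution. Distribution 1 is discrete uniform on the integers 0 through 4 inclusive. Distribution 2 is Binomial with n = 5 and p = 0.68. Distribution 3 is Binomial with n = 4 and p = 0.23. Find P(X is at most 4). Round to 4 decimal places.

Conditional on each component, P(X ≤ 4): 1: 1; 2: 0.854607; 3: 1.
By total probability, P(X ≤ 4) = 0.16·1 + 0.48·0.854607 + 0.36·1 = 0.930211.

0.9302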